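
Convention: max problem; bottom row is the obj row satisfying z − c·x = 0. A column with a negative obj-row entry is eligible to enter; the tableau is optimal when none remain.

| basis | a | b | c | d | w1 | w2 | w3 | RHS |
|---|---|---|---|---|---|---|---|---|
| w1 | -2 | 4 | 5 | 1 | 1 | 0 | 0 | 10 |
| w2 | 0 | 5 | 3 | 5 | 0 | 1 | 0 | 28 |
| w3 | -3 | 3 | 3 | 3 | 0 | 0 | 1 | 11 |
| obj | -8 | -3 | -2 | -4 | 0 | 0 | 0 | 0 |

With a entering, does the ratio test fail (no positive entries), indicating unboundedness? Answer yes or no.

Every constraint-row entry in column a is ≤ 0, so increasing a is unbounded.

yes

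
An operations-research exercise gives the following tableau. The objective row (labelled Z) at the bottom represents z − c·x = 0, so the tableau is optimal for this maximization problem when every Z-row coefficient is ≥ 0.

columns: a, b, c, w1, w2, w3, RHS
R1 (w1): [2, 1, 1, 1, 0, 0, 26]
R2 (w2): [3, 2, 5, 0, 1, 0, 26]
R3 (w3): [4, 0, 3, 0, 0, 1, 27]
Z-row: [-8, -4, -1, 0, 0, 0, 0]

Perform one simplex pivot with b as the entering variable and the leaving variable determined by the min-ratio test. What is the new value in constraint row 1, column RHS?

13

Ratio test on column b — row 1: 26/1 = 26; row 2: 26/2 = 13; row 3: entry 0 ≤ 0. Minimum is 13 at row 2 (w2 leaves); pivot element 2.
Divide row 2 by 2; eliminate column b from the other rows.
Row 1 update in column RHS: 26 − 1·13 = 13.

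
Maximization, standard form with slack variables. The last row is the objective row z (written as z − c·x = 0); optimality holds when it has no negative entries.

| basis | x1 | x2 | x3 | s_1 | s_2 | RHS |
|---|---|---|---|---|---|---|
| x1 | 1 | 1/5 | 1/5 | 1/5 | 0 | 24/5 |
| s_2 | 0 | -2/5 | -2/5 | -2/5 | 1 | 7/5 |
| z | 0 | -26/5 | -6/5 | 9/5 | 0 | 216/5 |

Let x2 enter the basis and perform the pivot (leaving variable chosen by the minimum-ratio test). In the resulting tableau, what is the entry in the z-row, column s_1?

7

Ratio test on column x2 — row 1: (24/5)/(1/5) = 24; row 2: entry -2/5 ≤ 0. Minimum is 24 at row 1 (x1 leaves); pivot element 1/5.
Divide row 1 by 1/5; eliminate column x2 from the other rows.
z-row update in column s_1: 9/5 − (-26/5)·1 = 7.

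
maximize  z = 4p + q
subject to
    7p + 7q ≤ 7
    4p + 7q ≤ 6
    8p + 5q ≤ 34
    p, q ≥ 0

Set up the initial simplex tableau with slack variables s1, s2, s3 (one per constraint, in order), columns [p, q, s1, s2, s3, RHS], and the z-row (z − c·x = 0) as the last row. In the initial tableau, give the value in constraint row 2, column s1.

Slack s1 belongs to constraint 1; its column is the unit vector e_1, so the entry in row 2 is 0.

0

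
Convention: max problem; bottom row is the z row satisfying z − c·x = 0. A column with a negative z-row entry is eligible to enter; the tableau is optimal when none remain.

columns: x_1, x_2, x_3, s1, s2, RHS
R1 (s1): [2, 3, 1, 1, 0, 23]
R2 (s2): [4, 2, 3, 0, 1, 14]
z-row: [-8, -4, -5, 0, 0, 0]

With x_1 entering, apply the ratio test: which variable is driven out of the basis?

Column x_1 entries and ratios — s1: 23/2 = 23/2; s2: 14/4 = 7/2.
Smallest ratio is 7/2 in the row of s2, so s2 leaves.

s2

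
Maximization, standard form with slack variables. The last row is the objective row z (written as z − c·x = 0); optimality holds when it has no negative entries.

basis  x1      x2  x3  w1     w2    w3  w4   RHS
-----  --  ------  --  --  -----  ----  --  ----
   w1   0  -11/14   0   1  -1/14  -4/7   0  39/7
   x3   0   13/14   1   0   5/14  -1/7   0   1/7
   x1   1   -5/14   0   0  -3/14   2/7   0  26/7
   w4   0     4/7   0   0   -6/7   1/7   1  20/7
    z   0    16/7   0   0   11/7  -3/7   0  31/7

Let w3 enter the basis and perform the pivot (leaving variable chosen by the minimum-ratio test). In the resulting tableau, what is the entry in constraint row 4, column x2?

Ratio test on column w3 — row 1: entry -4/7 ≤ 0; row 2: entry -1/7 ≤ 0; row 3: (26/7)/(2/7) = 13; row 4: (20/7)/(1/7) = 20. Minimum is 13 at row 3 (x1 leaves); pivot element 2/7.
Divide row 3 by 2/7; eliminate column w3 from the other rows.
Row 4 update in column x2: 4/7 − (1/7)·(-5/4) = 3/4.

3/4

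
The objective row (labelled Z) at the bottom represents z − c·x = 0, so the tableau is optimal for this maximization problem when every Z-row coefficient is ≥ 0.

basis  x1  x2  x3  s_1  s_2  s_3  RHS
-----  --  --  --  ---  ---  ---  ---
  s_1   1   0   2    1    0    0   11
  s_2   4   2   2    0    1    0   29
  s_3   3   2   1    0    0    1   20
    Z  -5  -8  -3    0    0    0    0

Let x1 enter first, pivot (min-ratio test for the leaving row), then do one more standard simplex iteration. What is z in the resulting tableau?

80

Ratio test on column x1 — row 1: 11/1 = 11; row 2: 29/4 = 29/4; row 3: 20/3 = 20/3. Minimum is 20/3 at row 3 (s_3 leaves); pivot element 3.
Pivot on row 3; the Z-row RHS becomes 0 − (-5)·(20/3) = 100/3.
Next entering variable (most negative Z-row entry -14/3): x2.
Ratio test on column x2 — row 1: entry -2/3 ≤ 0; row 2: entry -2/3 ≤ 0; row 3: (20/3)/(2/3) = 10. Minimum is 10 at row 3 (x1 leaves); pivot element 2/3.
After the second pivot the Z-row RHS is 100/3 − (-14/3)·10 = 80.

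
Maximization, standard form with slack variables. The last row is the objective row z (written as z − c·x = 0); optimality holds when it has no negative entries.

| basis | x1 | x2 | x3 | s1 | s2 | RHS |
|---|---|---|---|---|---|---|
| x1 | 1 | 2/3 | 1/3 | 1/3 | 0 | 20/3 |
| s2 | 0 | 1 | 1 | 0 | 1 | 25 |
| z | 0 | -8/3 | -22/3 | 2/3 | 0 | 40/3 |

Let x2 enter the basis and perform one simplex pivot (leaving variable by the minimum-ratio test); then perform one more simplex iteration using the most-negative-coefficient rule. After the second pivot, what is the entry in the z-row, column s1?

8

Ratio test on column x2 — row 1: (20/3)/(2/3) = 10; row 2: 25/1 = 25. Minimum is 10 at row 1 (x1 leaves); pivot element 2/3.
Divide row 1 by 2/3; eliminate column x2 from the other rows.
Second iteration: most negative z-row entry is -6 in column x3, so x3 enters.
Ratio test on column x3 — row 1: 10/(1/2) = 20; row 2: 15/(1/2) = 30. Minimum is 20 at row 1 (x2 leaves); pivot element 1/2.
Divide row 1 by 1/2; eliminate column x3 from the other rows.
After both pivots, the entry at the z-row, column s1 is 8.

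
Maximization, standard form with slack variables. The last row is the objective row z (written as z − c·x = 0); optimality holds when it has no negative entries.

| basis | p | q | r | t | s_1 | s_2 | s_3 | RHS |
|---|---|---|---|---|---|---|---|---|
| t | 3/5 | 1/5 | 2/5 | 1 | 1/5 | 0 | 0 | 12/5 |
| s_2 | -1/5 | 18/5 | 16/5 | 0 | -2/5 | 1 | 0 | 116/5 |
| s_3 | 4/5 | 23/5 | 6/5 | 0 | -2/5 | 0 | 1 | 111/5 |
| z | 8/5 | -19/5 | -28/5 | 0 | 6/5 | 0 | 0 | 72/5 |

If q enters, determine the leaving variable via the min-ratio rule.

Column q entries and ratios — t: (12/5)/(1/5) = 12; s_2: (116/5)/(18/5) = 58/9; s_3: (111/5)/(23/5) = 111/23.
Smallest ratio is 111/23 in the row of s_3, so s_3 leaves.

s_3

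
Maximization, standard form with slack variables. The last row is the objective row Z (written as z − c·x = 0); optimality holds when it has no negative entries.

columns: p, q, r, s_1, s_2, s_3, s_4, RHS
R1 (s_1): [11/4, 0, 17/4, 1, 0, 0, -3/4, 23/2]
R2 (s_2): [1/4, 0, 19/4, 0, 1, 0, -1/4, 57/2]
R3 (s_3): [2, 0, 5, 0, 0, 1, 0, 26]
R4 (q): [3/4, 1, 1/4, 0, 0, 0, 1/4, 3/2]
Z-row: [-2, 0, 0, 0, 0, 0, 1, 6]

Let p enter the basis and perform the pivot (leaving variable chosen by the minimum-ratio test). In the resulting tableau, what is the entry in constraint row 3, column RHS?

22

Ratio test on column p — row 1: (23/2)/(11/4) = 46/11; row 2: (57/2)/(1/4) = 114; row 3: 26/2 = 13; row 4: (3/2)/(3/4) = 2. Minimum is 2 at row 4 (q leaves); pivot element 3/4.
Divide row 4 by 3/4; eliminate column p from the other rows.
Row 3 update in column RHS: 26 − 2·2 = 22.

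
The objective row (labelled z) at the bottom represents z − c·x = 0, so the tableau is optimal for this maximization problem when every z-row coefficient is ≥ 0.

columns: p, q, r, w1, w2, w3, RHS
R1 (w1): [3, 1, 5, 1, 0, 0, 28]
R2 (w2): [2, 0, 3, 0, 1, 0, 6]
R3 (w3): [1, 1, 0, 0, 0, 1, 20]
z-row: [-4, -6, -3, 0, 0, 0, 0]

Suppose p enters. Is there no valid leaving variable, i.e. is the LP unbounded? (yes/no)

no

Column p has positive entries in row(s) 1, 2, 3, so the ratio test bounds it — not unbounded.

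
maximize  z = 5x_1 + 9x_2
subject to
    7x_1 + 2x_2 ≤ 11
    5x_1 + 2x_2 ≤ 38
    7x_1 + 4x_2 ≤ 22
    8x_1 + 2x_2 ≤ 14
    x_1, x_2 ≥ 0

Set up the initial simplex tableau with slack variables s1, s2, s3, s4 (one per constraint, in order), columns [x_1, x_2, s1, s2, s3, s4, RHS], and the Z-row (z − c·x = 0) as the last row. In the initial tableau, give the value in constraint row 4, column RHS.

14

The RHS of constraint 4 is b_4 = 14.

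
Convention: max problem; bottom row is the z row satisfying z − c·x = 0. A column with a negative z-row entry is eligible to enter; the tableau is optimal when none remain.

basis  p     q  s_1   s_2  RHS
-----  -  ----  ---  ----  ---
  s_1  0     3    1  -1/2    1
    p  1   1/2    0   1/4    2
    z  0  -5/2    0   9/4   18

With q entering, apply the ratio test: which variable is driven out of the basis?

s_1

Column q entries and ratios — s_1: 1/3 = 1/3; p: 2/(1/2) = 4.
Smallest ratio is 1/3 in the row of s_1, so s_1 leaves.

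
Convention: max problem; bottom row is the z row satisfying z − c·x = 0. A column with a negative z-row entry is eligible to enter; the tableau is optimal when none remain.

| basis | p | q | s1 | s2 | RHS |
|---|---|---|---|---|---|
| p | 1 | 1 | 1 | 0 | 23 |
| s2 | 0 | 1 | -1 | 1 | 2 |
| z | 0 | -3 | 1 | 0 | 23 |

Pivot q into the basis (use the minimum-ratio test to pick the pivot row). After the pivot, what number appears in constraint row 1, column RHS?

Ratio test on column q — row 1: 23/1 = 23; row 2: 2/1 = 2. Minimum is 2 at row 2 (s2 leaves); pivot element 1.
Divide row 2 by 1; eliminate column q from the other rows.
Row 1 update in column RHS: 23 − 1·2 = 21.

21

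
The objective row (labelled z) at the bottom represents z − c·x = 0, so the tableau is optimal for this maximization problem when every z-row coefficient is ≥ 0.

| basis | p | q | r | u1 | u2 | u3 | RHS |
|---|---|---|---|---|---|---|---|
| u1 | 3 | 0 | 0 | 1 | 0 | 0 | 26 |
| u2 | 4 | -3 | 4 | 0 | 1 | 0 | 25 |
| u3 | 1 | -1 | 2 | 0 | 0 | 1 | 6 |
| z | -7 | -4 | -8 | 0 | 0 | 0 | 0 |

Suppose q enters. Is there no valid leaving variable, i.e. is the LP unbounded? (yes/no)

Every constraint-row entry in column q is ≤ 0, so increasing q is unbounded.

yes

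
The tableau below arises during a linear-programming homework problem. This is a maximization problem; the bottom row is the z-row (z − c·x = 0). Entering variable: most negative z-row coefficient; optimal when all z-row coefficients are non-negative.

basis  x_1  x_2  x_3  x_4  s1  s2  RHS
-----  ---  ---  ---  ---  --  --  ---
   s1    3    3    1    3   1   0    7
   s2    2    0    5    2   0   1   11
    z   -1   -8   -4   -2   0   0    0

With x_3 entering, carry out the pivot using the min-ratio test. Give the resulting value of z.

44/5

Ratio test on column x_3 — row 1: 7/1 = 7; row 2: 11/5 = 11/5. Minimum is 11/5 at row 2 (s2 leaves); pivot element 5.
Pivot on row 2; the z-row RHS becomes 0 − (-4)·(11/5) = 44/5.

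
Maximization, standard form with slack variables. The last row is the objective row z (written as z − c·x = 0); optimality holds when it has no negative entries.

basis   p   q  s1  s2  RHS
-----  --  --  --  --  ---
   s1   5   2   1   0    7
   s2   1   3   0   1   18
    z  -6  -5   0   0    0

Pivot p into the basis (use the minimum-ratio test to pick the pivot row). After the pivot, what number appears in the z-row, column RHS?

42/5

Ratio test on column p — row 1: 7/5 = 7/5; row 2: 18/1 = 18. Minimum is 7/5 at row 1 (s1 leaves); pivot element 5.
Divide row 1 by 5; eliminate column p from the other rows.
z-row update in column RHS: 0 − (-6)·(7/5) = 42/5.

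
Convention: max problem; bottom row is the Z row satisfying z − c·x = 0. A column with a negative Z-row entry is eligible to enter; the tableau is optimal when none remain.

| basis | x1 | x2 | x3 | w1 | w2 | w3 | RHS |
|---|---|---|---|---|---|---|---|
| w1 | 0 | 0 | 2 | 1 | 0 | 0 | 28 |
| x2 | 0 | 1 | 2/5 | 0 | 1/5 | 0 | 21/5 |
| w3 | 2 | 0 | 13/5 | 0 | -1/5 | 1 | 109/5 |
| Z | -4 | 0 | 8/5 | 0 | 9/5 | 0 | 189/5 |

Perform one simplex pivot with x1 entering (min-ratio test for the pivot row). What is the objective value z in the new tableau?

407/5

Ratio test on column x1 — row 1: entry 0 ≤ 0; row 2: entry 0 ≤ 0; row 3: (109/5)/2 = 109/10. Minimum is 109/10 at row 3 (w3 leaves); pivot element 2.
Pivot on row 3; the Z-row RHS becomes 189/5 − (-4)·(109/10) = 407/5.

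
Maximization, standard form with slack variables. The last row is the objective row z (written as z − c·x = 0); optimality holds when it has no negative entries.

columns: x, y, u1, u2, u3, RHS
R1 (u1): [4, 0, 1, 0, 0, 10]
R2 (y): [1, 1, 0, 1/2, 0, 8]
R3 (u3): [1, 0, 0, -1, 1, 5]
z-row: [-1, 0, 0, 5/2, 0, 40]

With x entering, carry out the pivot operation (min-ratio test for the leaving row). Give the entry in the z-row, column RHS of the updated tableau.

Ratio test on column x — row 1: 10/4 = 5/2; row 2: 8/1 = 8; row 3: 5/1 = 5. Minimum is 5/2 at row 1 (u1 leaves); pivot element 4.
Divide row 1 by 4; eliminate column x from the other rows.
z-row update in column RHS: 40 − (-1)·(5/2) = 85/2.

85/2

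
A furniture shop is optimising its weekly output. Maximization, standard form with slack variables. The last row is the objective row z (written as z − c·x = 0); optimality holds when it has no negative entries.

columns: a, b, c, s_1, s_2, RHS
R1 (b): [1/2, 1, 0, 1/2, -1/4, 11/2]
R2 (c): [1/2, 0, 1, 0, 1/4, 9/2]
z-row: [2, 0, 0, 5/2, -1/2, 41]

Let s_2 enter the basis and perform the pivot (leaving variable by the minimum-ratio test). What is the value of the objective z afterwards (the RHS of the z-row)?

50

Ratio test on column s_2 — row 1: entry -1/4 ≤ 0; row 2: (9/2)/(1/4) = 18. Minimum is 18 at row 2 (c leaves); pivot element 1/4.
Pivot on row 2; the z-row RHS becomes 41 − (-1/2)·18 = 50.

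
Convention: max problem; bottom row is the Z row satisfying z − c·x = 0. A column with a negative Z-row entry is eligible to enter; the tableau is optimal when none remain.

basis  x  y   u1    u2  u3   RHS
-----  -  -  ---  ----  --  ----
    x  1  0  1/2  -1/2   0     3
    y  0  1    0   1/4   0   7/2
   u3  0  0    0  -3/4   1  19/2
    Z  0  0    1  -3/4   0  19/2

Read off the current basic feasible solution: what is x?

x is basic (row 1); its value is the RHS of that row, 3.

3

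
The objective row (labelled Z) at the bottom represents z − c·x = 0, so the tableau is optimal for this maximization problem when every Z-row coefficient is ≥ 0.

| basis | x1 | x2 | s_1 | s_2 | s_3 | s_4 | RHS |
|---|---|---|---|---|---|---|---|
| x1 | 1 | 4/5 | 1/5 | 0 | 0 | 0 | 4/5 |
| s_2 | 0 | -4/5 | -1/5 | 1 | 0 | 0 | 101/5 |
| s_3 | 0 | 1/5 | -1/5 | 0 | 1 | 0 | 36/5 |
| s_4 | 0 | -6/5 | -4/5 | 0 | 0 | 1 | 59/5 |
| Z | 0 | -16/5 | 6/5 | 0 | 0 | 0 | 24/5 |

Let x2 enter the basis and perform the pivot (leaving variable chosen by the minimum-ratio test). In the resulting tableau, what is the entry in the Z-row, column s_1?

2

Ratio test on column x2 — row 1: (4/5)/(4/5) = 1; row 2: entry -4/5 ≤ 0; row 3: (36/5)/(1/5) = 36; row 4: entry -6/5 ≤ 0. Minimum is 1 at row 1 (x1 leaves); pivot element 4/5.
Divide row 1 by 4/5; eliminate column x2 from the other rows.
Z-row update in column s_1: 6/5 − (-16/5)·(1/4) = 2.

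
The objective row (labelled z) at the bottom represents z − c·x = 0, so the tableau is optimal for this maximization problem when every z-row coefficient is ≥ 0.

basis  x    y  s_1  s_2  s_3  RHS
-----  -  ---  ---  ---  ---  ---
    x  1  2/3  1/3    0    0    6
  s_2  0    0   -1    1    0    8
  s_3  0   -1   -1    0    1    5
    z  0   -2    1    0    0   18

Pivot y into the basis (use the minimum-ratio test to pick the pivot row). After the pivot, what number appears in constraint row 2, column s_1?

Ratio test on column y — row 1: 6/(2/3) = 9; row 2: entry 0 ≤ 0; row 3: entry -1 ≤ 0. Minimum is 9 at row 1 (x leaves); pivot element 2/3.
Divide row 1 by 2/3; eliminate column y from the other rows.
Row 2 update in column s_1: -1 − 0·(1/2) = -1.

-1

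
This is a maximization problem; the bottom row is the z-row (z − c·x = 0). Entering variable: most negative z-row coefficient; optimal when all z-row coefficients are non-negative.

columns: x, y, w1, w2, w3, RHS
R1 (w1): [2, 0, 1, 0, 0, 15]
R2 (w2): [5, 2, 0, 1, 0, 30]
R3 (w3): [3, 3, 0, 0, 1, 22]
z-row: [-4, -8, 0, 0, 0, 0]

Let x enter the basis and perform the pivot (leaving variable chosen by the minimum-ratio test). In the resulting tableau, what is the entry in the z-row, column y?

-32/5

Ratio test on column x — row 1: 15/2 = 15/2; row 2: 30/5 = 6; row 3: 22/3 = 22/3. Minimum is 6 at row 2 (w2 leaves); pivot element 5.
Divide row 2 by 5; eliminate column x from the other rows.
z-row update in column y: -8 − (-4)·(2/5) = -32/5.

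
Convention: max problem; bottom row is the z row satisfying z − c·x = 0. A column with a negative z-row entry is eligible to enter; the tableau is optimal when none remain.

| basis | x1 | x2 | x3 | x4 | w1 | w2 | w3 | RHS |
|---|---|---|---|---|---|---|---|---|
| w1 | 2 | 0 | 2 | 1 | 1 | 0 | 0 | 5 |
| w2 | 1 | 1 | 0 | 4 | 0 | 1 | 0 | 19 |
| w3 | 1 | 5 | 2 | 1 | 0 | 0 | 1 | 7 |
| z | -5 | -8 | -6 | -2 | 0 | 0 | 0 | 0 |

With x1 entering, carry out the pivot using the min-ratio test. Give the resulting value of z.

Ratio test on column x1 — row 1: 5/2 = 5/2; row 2: 19/1 = 19; row 3: 7/1 = 7. Minimum is 5/2 at row 1 (w1 leaves); pivot element 2.
Pivot on row 1; the z-row RHS becomes 0 − (-5)·(5/2) = 25/2.

25/2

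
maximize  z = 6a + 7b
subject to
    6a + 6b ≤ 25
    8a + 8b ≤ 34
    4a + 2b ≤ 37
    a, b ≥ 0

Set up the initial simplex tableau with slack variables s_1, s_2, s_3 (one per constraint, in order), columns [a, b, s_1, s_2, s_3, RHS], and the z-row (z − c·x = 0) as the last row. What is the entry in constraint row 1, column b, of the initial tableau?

Constraint 1 has coefficient 6 on b.

6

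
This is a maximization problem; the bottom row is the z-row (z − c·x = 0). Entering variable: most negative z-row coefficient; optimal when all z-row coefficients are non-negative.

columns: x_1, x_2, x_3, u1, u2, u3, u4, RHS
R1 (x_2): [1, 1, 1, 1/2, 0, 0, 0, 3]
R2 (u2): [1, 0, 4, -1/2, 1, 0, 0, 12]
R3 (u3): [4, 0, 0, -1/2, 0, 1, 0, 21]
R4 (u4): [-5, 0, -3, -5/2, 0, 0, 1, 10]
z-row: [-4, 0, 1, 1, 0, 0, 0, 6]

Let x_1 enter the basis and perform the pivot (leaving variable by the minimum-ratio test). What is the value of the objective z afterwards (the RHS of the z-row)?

Ratio test on column x_1 — row 1: 3/1 = 3; row 2: 12/1 = 12; row 3: 21/4 = 21/4; row 4: entry -5 ≤ 0. Minimum is 3 at row 1 (x_2 leaves); pivot element 1.
Pivot on row 1; the z-row RHS becomes 6 − (-4)·3 = 18.

18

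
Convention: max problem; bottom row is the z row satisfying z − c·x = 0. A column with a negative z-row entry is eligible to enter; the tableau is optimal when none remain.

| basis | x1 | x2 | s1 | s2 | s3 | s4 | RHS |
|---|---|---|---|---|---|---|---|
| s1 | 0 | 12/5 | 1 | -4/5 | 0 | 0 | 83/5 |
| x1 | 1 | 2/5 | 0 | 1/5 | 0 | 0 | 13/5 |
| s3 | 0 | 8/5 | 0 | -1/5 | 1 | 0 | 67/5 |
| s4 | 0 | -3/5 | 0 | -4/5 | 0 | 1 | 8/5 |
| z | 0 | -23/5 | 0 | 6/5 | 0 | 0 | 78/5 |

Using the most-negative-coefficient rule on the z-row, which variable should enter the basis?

Negative z-row entries: x2: -23/5.
The most negative is -23/5 in column x2, so x2 enters.

x2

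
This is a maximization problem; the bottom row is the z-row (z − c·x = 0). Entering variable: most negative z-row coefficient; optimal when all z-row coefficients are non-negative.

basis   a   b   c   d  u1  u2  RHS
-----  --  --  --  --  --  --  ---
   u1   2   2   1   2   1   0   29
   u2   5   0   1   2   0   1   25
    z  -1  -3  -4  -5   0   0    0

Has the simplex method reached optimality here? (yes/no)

The z-row has a negative entry -5 in column d, so it is not optimal.

no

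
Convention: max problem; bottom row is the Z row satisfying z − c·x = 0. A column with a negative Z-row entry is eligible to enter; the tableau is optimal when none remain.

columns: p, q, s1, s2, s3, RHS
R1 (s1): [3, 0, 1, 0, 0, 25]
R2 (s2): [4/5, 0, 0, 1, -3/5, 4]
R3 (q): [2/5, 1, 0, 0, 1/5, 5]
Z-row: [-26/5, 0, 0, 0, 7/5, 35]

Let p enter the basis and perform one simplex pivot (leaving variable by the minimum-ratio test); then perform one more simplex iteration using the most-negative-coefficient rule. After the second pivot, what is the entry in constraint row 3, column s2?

Ratio test on column p — row 1: 25/3 = 25/3; row 2: 4/(4/5) = 5; row 3: 5/(2/5) = 25/2. Minimum is 5 at row 2 (s2 leaves); pivot element 4/5.
Divide row 2 by 4/5; eliminate column p from the other rows.
Second iteration: most negative Z-row entry is -5/2 in column s3, so s3 enters.
Ratio test on column s3 — row 1: 10/(9/4) = 40/9; row 2: entry -3/4 ≤ 0; row 3: 3/(1/2) = 6. Minimum is 40/9 at row 1 (s1 leaves); pivot element 9/4.
Divide row 1 by 9/4; eliminate column s3 from the other rows.
After both pivots, the entry at constraint row 3, column s2 is 1/3.

1/3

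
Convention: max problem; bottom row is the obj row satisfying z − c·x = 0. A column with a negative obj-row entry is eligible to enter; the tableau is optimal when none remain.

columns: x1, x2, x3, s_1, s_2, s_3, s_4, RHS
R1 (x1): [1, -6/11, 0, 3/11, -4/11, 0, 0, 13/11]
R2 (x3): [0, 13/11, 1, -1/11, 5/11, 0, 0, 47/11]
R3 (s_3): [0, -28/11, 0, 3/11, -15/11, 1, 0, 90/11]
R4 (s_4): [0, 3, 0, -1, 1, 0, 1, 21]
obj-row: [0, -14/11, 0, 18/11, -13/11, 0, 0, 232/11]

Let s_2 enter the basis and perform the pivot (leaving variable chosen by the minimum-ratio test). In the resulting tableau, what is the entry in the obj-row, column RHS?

161/5

Ratio test on column s_2 — row 1: entry -4/11 ≤ 0; row 2: (47/11)/(5/11) = 47/5; row 3: entry -15/11 ≤ 0; row 4: 21/1 = 21. Minimum is 47/5 at row 2 (x3 leaves); pivot element 5/11.
Divide row 2 by 5/11; eliminate column s_2 from the other rows.
obj-row update in column RHS: 232/11 − (-13/11)·(47/5) = 161/5.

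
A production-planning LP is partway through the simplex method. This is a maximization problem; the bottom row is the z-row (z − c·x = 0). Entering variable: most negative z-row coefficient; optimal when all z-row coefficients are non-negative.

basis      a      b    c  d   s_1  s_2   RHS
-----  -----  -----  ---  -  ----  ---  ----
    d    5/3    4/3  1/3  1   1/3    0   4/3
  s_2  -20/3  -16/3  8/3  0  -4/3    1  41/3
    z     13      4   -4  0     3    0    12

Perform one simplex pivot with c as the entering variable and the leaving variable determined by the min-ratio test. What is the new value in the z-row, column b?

Ratio test on column c — row 1: (4/3)/(1/3) = 4; row 2: (41/3)/(8/3) = 41/8. Minimum is 4 at row 1 (d leaves); pivot element 1/3.
Divide row 1 by 1/3; eliminate column c from the other rows.
z-row update in column b: 4 − (-4)·4 = 20.

20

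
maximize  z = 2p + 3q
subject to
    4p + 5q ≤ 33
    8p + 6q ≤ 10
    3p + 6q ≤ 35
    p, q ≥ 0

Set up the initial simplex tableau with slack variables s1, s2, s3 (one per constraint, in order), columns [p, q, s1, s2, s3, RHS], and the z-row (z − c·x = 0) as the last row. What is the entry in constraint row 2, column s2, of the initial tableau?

1

Slack s2 belongs to constraint 2; its column is the unit vector e_2, so the entry in row 2 is 1.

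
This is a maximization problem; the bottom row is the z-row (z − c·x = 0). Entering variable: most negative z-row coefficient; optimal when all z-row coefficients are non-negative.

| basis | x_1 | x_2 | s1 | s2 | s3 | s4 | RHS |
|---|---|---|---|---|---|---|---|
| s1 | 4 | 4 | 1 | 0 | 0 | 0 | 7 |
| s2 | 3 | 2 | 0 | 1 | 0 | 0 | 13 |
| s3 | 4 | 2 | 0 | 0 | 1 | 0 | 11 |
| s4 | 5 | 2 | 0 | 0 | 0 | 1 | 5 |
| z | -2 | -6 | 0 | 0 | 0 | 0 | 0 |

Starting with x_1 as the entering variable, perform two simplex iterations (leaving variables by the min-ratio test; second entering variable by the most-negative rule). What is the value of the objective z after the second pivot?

17/2

Ratio test on column x_1 — row 1: 7/4 = 7/4; row 2: 13/3 = 13/3; row 3: 11/4 = 11/4; row 4: 5/5 = 1. Minimum is 1 at row 4 (s4 leaves); pivot element 5.
Pivot on row 4; the z-row RHS becomes 0 − (-2)·1 = 2.
Next entering variable (most negative z-row entry -26/5): x_2.
Ratio test on column x_2 — row 1: 3/(12/5) = 5/4; row 2: 10/(4/5) = 25/2; row 3: 7/(2/5) = 35/2; row 4: 1/(2/5) = 5/2. Minimum is 5/4 at row 1 (s1 leaves); pivot element 12/5.
After the second pivot the z-row RHS is 2 − (-26/5)·(5/4) = 17/2.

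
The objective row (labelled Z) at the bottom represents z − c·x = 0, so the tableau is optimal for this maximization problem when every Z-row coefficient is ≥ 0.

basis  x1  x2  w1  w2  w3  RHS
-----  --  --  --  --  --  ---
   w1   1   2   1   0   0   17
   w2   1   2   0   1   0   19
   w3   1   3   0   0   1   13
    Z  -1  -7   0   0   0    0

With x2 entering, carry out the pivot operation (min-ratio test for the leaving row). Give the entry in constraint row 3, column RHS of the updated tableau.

13/3

Ratio test on column x2 — row 1: 17/2 = 17/2; row 2: 19/2 = 19/2; row 3: 13/3 = 13/3. Minimum is 13/3 at row 3 (w3 leaves); pivot element 3.
Divide row 3 by 3; eliminate column x2 from the other rows.
In the new row 3, the RHS entry is the old entry divided by the pivot: 13/3 = 13/3.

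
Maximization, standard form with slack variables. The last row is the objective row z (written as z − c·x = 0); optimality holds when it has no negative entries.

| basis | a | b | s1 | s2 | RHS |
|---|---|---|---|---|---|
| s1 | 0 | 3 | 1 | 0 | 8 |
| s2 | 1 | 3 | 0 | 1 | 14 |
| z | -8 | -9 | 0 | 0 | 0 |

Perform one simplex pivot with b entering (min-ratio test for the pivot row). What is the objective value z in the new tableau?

Ratio test on column b — row 1: 8/3 = 8/3; row 2: 14/3 = 14/3. Minimum is 8/3 at row 1 (s1 leaves); pivot element 3.
Pivot on row 1; the z-row RHS becomes 0 − (-9)·(8/3) = 24.

24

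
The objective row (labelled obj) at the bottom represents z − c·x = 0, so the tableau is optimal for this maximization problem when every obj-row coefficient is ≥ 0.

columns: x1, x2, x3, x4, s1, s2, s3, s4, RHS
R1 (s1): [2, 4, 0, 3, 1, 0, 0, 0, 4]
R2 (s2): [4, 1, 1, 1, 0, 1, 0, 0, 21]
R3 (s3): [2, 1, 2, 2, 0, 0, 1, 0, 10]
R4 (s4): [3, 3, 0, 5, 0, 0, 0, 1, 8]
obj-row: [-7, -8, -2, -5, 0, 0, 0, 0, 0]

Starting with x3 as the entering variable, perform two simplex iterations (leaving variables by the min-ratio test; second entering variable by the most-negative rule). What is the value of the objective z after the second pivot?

Ratio test on column x3 — row 1: entry 0 ≤ 0; row 2: 21/1 = 21; row 3: 10/2 = 5; row 4: entry 0 ≤ 0. Minimum is 5 at row 3 (s3 leaves); pivot element 2.
Pivot on row 3; the obj-row RHS becomes 0 − (-2)·5 = 10.
Next entering variable (most negative obj-row entry -7): x2.
Ratio test on column x2 — row 1: 4/4 = 1; row 2: 16/(1/2) = 32; row 3: 5/(1/2) = 10; row 4: 8/3 = 8/3. Minimum is 1 at row 1 (s1 leaves); pivot element 4.
After the second pivot the obj-row RHS is 10 − (-7)·1 = 17.

17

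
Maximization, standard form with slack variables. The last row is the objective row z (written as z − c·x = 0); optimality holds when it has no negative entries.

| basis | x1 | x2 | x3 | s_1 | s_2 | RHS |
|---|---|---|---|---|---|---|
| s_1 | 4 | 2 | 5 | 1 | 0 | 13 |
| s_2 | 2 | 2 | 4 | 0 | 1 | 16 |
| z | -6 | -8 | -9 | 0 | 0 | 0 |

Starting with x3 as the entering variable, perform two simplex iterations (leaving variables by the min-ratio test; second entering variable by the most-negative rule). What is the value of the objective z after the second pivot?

Ratio test on column x3 — row 1: 13/5 = 13/5; row 2: 16/4 = 4. Minimum is 13/5 at row 1 (s_1 leaves); pivot element 5.
Pivot on row 1; the z-row RHS becomes 0 − (-9)·(13/5) = 117/5.
Next entering variable (most negative z-row entry -22/5): x2.
Ratio test on column x2 — row 1: (13/5)/(2/5) = 13/2; row 2: (28/5)/(2/5) = 14. Minimum is 13/2 at row 1 (x3 leaves); pivot element 2/5.
After the second pivot the z-row RHS is 117/5 − (-22/5)·(13/2) = 52.

52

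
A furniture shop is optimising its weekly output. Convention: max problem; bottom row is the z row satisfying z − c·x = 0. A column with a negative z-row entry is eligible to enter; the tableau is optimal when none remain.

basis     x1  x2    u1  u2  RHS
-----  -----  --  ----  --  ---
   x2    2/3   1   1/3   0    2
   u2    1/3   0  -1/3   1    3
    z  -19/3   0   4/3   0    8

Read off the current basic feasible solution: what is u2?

u2 is basic (row 2); its value is the RHS of that row, 3.

3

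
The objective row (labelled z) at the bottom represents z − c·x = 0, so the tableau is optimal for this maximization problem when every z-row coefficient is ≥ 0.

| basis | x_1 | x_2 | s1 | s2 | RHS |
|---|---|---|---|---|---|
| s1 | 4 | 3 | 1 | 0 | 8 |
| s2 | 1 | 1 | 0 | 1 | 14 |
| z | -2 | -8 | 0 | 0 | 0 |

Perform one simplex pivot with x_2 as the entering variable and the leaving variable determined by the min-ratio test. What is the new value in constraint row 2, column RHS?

Ratio test on column x_2 — row 1: 8/3 = 8/3; row 2: 14/1 = 14. Minimum is 8/3 at row 1 (s1 leaves); pivot element 3.
Divide row 1 by 3; eliminate column x_2 from the other rows.
Row 2 update in column RHS: 14 − 1·(8/3) = 34/3.

34/3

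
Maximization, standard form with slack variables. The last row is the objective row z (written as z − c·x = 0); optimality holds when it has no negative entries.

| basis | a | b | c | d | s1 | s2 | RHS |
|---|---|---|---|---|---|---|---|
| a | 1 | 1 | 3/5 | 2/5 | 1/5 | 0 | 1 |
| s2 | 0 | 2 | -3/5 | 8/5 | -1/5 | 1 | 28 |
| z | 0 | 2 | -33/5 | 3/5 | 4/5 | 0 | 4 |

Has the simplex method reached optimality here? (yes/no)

no

The z-row has a negative entry -33/5 in column c, so it is not optimal.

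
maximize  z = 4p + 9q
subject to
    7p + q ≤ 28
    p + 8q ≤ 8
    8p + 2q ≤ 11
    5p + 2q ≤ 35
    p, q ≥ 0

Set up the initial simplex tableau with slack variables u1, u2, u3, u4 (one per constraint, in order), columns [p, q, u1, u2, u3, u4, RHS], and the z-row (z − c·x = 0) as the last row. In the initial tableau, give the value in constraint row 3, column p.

8

Constraint 3 has coefficient 8 on p.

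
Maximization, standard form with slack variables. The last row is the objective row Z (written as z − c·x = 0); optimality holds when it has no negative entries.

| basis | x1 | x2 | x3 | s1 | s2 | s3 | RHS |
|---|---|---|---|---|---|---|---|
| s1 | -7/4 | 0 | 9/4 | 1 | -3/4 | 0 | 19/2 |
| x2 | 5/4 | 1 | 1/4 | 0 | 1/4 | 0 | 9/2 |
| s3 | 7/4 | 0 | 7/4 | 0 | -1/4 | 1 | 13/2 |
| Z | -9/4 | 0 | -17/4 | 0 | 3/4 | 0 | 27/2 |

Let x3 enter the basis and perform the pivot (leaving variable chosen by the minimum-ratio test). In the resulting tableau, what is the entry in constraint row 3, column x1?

Ratio test on column x3 — row 1: (19/2)/(9/4) = 38/9; row 2: (9/2)/(1/4) = 18; row 3: (13/2)/(7/4) = 26/7. Minimum is 26/7 at row 3 (s3 leaves); pivot element 7/4.
Divide row 3 by 7/4; eliminate column x3 from the other rows.
In the new row 3, the x1 entry is the old entry divided by the pivot: (7/4)/(7/4) = 1.

1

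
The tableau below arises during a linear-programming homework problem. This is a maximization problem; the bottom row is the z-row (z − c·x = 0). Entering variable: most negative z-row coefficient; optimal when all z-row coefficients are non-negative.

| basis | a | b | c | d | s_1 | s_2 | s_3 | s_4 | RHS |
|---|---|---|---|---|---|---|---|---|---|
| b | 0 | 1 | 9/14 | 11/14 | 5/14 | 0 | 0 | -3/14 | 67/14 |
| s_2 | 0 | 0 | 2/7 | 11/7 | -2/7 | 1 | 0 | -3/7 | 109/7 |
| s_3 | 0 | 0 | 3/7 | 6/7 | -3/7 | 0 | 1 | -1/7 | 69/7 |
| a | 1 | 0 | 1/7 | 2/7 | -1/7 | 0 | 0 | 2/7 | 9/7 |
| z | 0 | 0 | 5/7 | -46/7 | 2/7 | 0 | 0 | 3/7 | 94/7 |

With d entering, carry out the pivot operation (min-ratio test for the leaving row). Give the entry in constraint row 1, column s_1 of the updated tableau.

Ratio test on column d — row 1: (67/14)/(11/14) = 67/11; row 2: (109/7)/(11/7) = 109/11; row 3: (69/7)/(6/7) = 23/2; row 4: (9/7)/(2/7) = 9/2. Minimum is 9/2 at row 4 (a leaves); pivot element 2/7.
Divide row 4 by 2/7; eliminate column d from the other rows.
Row 1 update in column s_1: 5/14 − (11/14)·(-1/2) = 3/4.

3/4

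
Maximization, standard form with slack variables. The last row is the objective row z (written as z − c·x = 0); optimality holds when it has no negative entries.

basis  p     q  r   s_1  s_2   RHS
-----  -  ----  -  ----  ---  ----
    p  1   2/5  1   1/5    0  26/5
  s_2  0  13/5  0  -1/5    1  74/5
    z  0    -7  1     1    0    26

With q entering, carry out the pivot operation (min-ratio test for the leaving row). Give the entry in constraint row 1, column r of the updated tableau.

1

Ratio test on column q — row 1: (26/5)/(2/5) = 13; row 2: (74/5)/(13/5) = 74/13. Minimum is 74/13 at row 2 (s_2 leaves); pivot element 13/5.
Divide row 2 by 13/5; eliminate column q from the other rows.
Row 1 update in column r: 1 − (2/5)·0 = 1.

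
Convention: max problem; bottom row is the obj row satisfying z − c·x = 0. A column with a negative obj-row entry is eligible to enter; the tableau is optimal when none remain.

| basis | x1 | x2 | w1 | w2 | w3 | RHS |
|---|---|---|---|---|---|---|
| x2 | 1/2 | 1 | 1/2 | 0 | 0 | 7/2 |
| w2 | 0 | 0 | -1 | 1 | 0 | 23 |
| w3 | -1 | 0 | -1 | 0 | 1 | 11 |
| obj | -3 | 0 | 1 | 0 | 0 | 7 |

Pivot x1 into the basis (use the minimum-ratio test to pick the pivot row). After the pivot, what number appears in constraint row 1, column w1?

Ratio test on column x1 — row 1: (7/2)/(1/2) = 7; row 2: entry 0 ≤ 0; row 3: entry -1 ≤ 0. Minimum is 7 at row 1 (x2 leaves); pivot element 1/2.
Divide row 1 by 1/2; eliminate column x1 from the other rows.
In the new row 1, the w1 entry is the old entry divided by the pivot: (1/2)/(1/2) = 1.

1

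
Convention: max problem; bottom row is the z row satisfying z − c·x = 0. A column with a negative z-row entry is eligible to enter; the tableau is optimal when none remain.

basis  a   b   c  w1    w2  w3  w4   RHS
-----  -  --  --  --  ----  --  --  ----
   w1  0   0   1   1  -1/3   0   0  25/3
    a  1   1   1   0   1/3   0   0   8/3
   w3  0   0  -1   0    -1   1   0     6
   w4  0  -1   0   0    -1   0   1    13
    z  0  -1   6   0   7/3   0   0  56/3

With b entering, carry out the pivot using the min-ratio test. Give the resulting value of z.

Ratio test on column b — row 1: entry 0 ≤ 0; row 2: (8/3)/1 = 8/3; row 3: entry 0 ≤ 0; row 4: entry -1 ≤ 0. Minimum is 8/3 at row 2 (a leaves); pivot element 1.
Pivot on row 2; the z-row RHS becomes 56/3 − (-1)·(8/3) = 64/3.

64/3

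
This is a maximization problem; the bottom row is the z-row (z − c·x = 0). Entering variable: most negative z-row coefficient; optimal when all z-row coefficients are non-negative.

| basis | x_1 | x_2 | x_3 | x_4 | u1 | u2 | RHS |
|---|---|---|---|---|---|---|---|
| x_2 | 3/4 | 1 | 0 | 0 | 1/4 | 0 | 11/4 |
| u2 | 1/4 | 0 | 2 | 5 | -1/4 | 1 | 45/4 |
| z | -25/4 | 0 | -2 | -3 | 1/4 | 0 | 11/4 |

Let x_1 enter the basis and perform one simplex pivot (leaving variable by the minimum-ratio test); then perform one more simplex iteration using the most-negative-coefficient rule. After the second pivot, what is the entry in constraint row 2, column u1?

-1/15

Ratio test on column x_1 — row 1: (11/4)/(3/4) = 11/3; row 2: (45/4)/(1/4) = 45. Minimum is 11/3 at row 1 (x_2 leaves); pivot element 3/4.
Divide row 1 by 3/4; eliminate column x_1 from the other rows.
Second iteration: most negative z-row entry is -3 in column x_4, so x_4 enters.
Ratio test on column x_4 — row 1: entry 0 ≤ 0; row 2: (31/3)/5 = 31/15. Minimum is 31/15 at row 2 (u2 leaves); pivot element 5.
Divide row 2 by 5; eliminate column x_4 from the other rows.
After both pivots, the entry at constraint row 2, column u1 is -1/15.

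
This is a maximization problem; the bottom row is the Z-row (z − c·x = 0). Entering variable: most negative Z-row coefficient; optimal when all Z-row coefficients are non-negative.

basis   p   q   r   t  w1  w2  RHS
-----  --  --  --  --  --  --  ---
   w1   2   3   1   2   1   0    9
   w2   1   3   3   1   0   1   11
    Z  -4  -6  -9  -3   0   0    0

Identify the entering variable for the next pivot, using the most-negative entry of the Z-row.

Negative Z-row entries: p: -4, q: -6, r: -9, t: -3.
The most negative is -9 in column r, so r enters.

r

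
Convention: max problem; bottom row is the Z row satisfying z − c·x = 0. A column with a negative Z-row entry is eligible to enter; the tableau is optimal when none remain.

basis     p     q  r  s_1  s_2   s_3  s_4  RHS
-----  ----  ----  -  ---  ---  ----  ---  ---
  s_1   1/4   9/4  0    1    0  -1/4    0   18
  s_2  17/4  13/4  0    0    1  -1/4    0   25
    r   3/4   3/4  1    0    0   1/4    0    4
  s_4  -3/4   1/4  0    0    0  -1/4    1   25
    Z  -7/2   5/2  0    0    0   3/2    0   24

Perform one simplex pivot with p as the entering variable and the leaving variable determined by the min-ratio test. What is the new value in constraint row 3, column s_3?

1/3

Ratio test on column p — row 1: 18/(1/4) = 72; row 2: 25/(17/4) = 100/17; row 3: 4/(3/4) = 16/3; row 4: entry -3/4 ≤ 0. Minimum is 16/3 at row 3 (r leaves); pivot element 3/4.
Divide row 3 by 3/4; eliminate column p from the other rows.
In the new row 3, the s_3 entry is the old entry divided by the pivot: (1/4)/(3/4) = 1/3.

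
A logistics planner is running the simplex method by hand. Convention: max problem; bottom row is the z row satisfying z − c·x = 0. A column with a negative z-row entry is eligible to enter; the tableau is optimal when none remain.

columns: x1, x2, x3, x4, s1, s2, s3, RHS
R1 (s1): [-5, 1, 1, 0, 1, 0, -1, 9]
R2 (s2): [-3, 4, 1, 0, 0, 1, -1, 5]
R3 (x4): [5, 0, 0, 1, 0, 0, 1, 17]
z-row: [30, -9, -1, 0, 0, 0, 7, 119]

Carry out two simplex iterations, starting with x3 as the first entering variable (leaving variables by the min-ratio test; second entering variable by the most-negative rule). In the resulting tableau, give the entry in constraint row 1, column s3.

-3/4

Ratio test on column x3 — row 1: 9/1 = 9; row 2: 5/1 = 5; row 3: entry 0 ≤ 0. Minimum is 5 at row 2 (s2 leaves); pivot element 1.
Divide row 2 by 1; eliminate column x3 from the other rows.
Second iteration: most negative z-row entry is -5 in column x2, so x2 enters.
Ratio test on column x2 — row 1: entry -3 ≤ 0; row 2: 5/4 = 5/4; row 3: entry 0 ≤ 0. Minimum is 5/4 at row 2 (x3 leaves); pivot element 4.
Divide row 2 by 4; eliminate column x2 from the other rows.
After both pivots, the entry at constraint row 1, column s3 is -3/4.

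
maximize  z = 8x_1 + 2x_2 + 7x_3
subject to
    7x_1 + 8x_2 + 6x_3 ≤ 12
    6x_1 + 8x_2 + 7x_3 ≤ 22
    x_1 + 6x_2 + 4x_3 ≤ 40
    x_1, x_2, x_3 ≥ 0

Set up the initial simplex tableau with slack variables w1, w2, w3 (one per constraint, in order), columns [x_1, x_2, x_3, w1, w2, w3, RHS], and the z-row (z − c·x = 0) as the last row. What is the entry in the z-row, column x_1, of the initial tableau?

The z-row carries the negated objective coefficients: the x_1 entry is -8.

-8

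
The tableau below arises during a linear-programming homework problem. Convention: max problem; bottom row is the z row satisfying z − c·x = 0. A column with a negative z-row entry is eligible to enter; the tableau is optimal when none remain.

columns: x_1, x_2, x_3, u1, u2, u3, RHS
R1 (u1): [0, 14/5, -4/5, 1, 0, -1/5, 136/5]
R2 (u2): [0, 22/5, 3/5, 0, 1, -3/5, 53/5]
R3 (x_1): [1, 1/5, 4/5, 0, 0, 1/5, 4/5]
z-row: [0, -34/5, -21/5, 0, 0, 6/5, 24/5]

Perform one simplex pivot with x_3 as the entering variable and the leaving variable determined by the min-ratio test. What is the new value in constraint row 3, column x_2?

1/4

Ratio test on column x_3 — row 1: entry -4/5 ≤ 0; row 2: (53/5)/(3/5) = 53/3; row 3: (4/5)/(4/5) = 1. Minimum is 1 at row 3 (x_1 leaves); pivot element 4/5.
Divide row 3 by 4/5; eliminate column x_3 from the other rows.
In the new row 3, the x_2 entry is the old entry divided by the pivot: (1/5)/(4/5) = 1/4.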